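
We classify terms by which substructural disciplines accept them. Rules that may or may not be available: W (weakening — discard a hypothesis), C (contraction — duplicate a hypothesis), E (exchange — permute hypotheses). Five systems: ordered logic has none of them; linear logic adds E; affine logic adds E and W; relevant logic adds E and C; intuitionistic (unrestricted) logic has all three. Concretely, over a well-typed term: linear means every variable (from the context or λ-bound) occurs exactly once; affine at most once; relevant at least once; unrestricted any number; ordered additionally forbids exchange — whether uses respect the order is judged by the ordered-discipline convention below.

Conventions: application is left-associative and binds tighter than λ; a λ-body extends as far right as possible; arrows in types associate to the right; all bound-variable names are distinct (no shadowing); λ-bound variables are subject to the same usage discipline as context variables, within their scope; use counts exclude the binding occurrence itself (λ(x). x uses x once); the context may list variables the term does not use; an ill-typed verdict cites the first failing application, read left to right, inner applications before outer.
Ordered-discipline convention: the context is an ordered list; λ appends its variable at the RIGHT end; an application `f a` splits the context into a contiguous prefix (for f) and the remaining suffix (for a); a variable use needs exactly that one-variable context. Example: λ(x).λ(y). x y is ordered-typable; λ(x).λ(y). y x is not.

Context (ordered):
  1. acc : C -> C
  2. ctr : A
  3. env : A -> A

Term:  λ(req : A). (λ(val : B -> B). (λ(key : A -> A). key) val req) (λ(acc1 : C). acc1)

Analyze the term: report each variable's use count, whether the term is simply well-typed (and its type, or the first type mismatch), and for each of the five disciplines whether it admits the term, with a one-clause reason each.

counts: acc=0, ctr=0, env=0, req [bound]=1, val [bound]=1, key [bound]=1, acc1 [bound]=1
uses in reading order: key, val, req, acc1
typing: ill-typed: argument of type B -> B where A -> A is required
ordered ✗ (fails simple typing)
linear ✗ (a type mismatch blocks all five)
affine ✗ (the type mismatch rejects it)
relevant ✗ (not simply typable)
unrestricted ✗ (fails simple typing)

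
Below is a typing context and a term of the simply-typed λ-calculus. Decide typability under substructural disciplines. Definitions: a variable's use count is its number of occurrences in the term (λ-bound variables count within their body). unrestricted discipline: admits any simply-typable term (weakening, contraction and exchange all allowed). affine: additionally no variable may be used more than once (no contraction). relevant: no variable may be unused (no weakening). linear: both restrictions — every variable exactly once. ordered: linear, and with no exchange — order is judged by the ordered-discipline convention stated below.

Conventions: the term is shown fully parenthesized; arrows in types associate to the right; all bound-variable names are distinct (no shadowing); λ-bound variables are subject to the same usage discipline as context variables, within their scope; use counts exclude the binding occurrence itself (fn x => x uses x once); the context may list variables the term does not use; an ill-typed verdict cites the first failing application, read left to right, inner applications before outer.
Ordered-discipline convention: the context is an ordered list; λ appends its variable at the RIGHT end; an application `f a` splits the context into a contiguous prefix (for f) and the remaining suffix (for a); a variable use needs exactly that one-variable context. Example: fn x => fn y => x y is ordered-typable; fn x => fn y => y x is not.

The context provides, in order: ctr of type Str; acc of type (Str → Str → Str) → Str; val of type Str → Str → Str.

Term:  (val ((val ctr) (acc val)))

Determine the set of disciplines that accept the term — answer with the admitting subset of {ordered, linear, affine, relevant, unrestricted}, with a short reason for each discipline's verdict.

admitting disciplines: relevant, unrestricted
use counts: ctr: 1; acc: 1; val: 3
order of uses: val, val, ctr, acc, val
typing: ✓ — Str → Str
ordered: ✗, repeated use of val ×3
linear: ✗, repeated use of val ×3
affine: ✗, repeated use of val ×3
relevant: ✓, none of ctr, acc, val goes unused
unrestricted: ✓, typability at Str → Str is all that's needed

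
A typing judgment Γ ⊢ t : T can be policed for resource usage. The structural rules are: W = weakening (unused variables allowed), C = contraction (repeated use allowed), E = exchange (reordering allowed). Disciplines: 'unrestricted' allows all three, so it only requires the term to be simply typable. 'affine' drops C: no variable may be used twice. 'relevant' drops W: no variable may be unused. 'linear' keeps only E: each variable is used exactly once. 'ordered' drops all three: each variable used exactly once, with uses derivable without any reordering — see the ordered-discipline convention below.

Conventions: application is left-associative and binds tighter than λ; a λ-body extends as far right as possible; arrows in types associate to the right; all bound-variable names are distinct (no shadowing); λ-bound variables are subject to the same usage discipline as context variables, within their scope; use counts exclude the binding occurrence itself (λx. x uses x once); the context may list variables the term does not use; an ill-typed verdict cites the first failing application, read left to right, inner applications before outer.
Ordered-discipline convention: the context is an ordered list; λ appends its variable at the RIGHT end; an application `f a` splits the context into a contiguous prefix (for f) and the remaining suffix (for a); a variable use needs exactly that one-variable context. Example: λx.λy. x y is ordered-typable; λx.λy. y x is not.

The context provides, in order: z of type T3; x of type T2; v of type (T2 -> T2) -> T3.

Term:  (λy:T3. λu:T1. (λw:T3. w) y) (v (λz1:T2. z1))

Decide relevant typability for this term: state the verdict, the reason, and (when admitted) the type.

no — needs weakening: z, x, u unused
counts: z ×0; x ×0; v ×1; y (bound) ×1; u (bound) ×0; w (bound) ×1; z1 (bound) ×1
order of uses: w, y, v, z1
typing: ✓ — T1 -> T3
per-discipline verdicts: ordered ✗; linear ✗; affine ✓; relevant ✗; unrestricted ✓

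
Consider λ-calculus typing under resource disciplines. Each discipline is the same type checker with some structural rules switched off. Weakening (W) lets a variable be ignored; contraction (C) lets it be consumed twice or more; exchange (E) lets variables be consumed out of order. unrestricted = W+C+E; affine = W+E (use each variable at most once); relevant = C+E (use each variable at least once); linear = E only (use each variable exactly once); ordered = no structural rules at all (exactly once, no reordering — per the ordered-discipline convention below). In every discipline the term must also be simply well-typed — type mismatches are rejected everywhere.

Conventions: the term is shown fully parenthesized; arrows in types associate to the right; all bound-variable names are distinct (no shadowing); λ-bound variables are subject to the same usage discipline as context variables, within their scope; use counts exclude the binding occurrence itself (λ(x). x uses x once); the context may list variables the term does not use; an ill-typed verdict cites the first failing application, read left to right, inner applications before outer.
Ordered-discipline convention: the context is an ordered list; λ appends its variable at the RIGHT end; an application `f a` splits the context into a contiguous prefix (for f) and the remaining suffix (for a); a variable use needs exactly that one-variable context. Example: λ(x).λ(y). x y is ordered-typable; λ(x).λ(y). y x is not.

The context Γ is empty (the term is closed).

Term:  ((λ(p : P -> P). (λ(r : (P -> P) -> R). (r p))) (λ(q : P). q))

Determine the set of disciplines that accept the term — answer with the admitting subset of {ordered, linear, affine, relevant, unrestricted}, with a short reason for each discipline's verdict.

admitting disciplines: linear, affine, relevant, unrestricted
counts: p (λ-bound): 1; r (λ-bound): 1; q (λ-bound): 1
order of uses: r, p, q
typing: the term checks, with type ((P -> P) -> R) -> R
ordered ✗ (use order r, p, q needs exchange)
linear ✓ (p, r, q: one use apiece)
affine ✓ (at most one use each (p, r, q))
relevant ✓ (none of p, r, q goes unused)
unrestricted ✓ (simply typable at ((P -> P) -> R) -> R; W, C, E all held)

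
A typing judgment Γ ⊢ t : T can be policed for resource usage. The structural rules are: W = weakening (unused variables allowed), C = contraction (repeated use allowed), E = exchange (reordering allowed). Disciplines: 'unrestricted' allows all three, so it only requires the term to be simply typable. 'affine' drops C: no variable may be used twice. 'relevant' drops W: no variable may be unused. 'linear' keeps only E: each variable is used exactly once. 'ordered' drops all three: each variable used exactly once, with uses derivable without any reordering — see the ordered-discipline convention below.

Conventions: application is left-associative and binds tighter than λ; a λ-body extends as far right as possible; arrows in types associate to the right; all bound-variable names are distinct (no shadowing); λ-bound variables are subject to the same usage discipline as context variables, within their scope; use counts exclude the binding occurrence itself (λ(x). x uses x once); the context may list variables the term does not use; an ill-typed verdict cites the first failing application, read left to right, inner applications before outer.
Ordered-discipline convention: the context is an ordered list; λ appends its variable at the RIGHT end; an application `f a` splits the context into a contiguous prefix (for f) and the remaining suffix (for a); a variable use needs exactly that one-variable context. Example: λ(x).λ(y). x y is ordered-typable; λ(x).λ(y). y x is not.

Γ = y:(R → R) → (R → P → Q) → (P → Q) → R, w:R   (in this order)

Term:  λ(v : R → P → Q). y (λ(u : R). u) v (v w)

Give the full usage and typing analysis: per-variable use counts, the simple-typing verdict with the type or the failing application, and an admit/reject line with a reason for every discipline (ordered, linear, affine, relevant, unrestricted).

use counts: y: 1, w: 1, v (λ-bound): 2, u (λ-bound): 1
order of uses: y, u, v, v, w
typing: ✓ — (R → P → Q) → R
ordered ✗ (v ×2 used more than once (contraction))
linear ✗ (v ×2 used more than once (contraction))
affine ✗ (v ×2 used more than once (contraction))
relevant ✓ (none of y, w, v, u goes unused)
unrestricted ✓ (simply typable at (R → P → Q) → R; W, C, E all held)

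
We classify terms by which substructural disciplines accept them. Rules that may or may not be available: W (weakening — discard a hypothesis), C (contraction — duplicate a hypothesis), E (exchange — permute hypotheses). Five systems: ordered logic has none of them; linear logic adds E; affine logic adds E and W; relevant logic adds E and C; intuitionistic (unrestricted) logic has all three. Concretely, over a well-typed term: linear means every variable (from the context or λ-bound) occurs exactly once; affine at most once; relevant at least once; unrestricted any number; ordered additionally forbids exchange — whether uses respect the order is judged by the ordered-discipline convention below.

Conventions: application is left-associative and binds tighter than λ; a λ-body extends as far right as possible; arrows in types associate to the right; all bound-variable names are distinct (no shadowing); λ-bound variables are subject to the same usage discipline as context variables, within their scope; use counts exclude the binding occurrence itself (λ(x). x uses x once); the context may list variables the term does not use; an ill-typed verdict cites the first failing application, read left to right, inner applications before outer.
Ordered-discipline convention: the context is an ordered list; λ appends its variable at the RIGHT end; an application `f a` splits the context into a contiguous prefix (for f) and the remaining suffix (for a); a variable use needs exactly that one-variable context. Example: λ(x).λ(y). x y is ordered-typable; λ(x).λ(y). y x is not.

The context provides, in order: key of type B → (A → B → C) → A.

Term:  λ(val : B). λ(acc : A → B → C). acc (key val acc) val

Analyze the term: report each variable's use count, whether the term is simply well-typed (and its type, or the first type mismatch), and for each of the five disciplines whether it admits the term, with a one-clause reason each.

usage: key ×1; val (bound) ×2; acc (bound) ×2
order of uses: acc, key, val, acc, val
typing: ✓ — B → (A → B → C) → C
ordered: ✗ — val ×2, acc ×2 used more than once (contraction)
linear: ✗ — val ×2, acc ×2 used more than once (contraction)
affine: ✗ — val ×2, acc ×2 used more than once (contraction)
relevant: ✓ — key, val, acc: all used, weakening unneeded
unrestricted: ✓ — well-typed at B → (A → B → C) → C; no restrictions here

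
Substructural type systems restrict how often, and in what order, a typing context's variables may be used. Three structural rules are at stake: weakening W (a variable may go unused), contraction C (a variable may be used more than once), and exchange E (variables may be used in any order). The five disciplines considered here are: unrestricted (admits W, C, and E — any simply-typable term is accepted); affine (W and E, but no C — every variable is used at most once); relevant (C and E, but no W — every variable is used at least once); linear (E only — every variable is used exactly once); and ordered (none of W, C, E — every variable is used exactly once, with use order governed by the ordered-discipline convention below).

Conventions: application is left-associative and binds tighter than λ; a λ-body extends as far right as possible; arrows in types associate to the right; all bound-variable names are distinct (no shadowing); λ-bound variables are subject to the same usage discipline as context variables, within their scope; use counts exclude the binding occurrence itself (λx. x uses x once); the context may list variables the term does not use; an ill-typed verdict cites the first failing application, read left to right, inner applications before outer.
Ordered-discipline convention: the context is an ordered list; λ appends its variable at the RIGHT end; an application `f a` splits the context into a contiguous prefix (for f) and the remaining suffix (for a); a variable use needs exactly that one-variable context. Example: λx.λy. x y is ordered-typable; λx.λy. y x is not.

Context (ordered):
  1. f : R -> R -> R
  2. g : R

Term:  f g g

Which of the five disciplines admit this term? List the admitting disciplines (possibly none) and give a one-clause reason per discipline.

admitting disciplines: relevant, unrestricted
variable uses: f: 1, g: 2
uses in reading order: f, g, g
typing: well-typed — term : R
ordered ✗ (repeated use of g ×2)
linear ✗ (repeated use of g ×2)
affine ✗ (repeated use of g ×2)
relevant ✓ (every one of f, g appears)
unrestricted ✓ (typability at R is all that's needed)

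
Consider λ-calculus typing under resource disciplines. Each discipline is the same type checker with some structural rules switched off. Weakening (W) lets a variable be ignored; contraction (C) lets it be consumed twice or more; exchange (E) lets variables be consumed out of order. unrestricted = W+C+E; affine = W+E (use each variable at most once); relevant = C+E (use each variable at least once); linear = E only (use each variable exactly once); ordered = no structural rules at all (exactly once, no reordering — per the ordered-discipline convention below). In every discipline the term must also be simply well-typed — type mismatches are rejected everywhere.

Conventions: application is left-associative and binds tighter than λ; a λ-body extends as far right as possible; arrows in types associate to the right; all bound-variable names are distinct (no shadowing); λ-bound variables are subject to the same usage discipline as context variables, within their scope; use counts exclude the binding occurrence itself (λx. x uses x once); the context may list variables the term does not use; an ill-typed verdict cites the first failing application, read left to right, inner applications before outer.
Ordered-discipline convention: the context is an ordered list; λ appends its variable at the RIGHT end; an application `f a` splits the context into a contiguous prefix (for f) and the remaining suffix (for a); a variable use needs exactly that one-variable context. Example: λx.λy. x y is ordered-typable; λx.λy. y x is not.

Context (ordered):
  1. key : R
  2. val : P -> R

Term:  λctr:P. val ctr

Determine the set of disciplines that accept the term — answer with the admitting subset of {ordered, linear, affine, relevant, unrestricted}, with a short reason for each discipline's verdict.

admitted by: affine, unrestricted
use counts: key: 0; val: 1; ctr (bound): 1
order of uses: val, ctr
typing: the term checks, with type P -> R
ordered: ✗, needs weakening: key unused
linear: ✗, needs weakening: key unused
affine: ✓, at most one use each (key, val, ctr)
relevant: ✗, needs weakening: key unused
unrestricted: ✓, simply typable at P -> R; W, C, E all held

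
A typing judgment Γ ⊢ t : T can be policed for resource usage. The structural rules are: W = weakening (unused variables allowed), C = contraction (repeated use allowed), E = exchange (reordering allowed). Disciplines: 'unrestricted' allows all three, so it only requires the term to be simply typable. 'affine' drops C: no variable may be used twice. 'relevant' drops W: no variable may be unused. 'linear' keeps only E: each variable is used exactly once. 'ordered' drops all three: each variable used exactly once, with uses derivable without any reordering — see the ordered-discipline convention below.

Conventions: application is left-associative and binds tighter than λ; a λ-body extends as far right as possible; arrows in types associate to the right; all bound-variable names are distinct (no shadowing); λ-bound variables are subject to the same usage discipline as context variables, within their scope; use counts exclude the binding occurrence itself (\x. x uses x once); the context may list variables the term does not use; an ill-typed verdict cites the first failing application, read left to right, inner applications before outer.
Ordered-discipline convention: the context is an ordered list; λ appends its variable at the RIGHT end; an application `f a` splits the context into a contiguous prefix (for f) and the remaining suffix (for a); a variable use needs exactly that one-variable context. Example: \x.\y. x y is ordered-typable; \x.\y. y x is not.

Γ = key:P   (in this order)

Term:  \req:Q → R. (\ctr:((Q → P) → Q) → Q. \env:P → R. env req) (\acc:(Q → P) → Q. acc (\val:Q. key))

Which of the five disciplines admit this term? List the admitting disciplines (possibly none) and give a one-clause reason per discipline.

admitting disciplines: none
use counts: key=1, req (bound)=1, ctr (bound)=0, env (bound)=1, acc (bound)=1, val (bound)=0
uses in reading order: env, req, acc, key
typing: ill-typed: a function awaiting P gets Q → R
ordered: ✗, not simply typable
linear: ✗, fails simple typing
affine: ✗, a type mismatch blocks all five
relevant: ✗, the type mismatch rejects it
unrestricted: ✗, not simply typable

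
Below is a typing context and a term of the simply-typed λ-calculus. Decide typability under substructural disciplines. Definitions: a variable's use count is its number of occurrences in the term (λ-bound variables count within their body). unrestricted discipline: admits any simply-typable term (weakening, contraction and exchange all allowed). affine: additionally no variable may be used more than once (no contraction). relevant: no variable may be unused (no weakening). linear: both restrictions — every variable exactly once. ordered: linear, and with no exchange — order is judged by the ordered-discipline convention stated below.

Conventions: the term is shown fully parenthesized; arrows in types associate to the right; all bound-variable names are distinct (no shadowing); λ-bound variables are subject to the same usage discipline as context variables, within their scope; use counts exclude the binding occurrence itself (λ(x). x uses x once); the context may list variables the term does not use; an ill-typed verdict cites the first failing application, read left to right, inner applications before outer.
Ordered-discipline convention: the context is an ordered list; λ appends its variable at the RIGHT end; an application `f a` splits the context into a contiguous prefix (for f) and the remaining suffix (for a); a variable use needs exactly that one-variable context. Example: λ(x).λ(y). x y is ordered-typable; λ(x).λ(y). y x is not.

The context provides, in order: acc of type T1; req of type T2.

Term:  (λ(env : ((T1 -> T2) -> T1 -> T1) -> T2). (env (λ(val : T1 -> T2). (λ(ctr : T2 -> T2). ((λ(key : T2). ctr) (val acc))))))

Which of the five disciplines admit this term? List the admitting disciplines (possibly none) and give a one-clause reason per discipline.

admitting disciplines: none
usage: acc: 1×; req: 0×; env [bound]: 1×; val [bound]: 1×; ctr [bound]: 1×; key [bound]: 0×
left-to-right use order: env, ctr, val, acc
typing: ill-typed: a function awaiting (T1 -> T2) -> T1 -> T1 gets (T1 -> T2) -> (T2 -> T2) -> T2 -> T2
ordered: ✗ — a type mismatch blocks all five
linear: ✗ — the type mismatch rejects it
affine: ✗ — not simply typable
relevant: ✗ — fails simple typing
unrestricted: ✗ — a type mismatch blocks all five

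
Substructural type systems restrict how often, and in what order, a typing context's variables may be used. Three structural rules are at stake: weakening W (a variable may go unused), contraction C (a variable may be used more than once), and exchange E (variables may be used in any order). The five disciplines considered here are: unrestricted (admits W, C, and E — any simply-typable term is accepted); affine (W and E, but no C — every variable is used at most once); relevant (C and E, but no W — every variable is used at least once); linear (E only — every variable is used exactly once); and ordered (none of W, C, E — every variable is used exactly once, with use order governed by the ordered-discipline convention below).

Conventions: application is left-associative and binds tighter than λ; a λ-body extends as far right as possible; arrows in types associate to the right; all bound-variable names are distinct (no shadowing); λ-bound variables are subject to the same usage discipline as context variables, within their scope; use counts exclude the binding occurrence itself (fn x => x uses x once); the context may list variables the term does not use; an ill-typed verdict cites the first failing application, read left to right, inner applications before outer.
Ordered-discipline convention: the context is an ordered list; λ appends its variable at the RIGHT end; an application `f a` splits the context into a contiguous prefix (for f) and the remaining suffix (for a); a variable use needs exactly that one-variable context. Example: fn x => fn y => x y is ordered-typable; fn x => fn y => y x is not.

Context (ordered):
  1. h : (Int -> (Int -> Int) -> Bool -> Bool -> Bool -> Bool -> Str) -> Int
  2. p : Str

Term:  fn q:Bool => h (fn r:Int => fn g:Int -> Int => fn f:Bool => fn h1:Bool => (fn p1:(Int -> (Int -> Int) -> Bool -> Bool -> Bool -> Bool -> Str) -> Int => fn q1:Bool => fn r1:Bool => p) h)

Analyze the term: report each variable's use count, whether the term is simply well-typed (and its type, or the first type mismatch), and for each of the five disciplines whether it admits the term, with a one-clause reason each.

counts: h: 2; p: 1; q (λ-bound): 0; r (λ-bound): 0; g (λ-bound): 0; f (λ-bound): 0; h1 (λ-bound): 0; p1 (λ-bound): 0; q1 (λ-bound): 0; r1 (λ-bound): 0
use order (left to right): h, p, h
typing: well-typed at Bool -> Int
ordered ✗ (h ×2 used more than once (contraction); q, r, g, f, h1, p1, q1, r1 never used (weakening))
linear ✗ (h ×2 used more than once (contraction); q, r, g, f, h1, p1, q1, r1 never used (weakening))
affine ✗ (h ×2 used more than once (contraction))
relevant ✗ (q, r, g, f, h1, p1, q1, r1 never used (weakening))
unrestricted ✓ (typability at Bool -> Int is all that's needed)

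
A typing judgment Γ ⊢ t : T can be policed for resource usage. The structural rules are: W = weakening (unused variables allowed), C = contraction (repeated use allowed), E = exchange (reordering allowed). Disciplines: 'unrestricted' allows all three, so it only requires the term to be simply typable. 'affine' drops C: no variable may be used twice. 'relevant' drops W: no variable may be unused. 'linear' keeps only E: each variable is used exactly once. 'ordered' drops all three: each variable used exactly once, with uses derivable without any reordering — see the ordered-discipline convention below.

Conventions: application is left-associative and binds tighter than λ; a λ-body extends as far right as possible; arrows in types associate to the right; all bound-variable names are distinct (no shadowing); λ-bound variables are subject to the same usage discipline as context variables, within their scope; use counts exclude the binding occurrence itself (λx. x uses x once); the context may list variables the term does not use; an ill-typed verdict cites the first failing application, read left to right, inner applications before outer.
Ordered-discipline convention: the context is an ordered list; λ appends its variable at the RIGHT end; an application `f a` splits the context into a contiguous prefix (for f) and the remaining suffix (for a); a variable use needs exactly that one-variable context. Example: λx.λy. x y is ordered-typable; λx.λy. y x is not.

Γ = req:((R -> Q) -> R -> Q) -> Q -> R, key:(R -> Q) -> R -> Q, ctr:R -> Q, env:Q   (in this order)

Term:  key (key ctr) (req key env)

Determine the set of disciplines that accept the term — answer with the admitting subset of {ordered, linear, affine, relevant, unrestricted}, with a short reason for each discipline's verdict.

admitted in: relevant, unrestricted
usage: req: 1×, key: 3×, ctr: 1×, env: 1×
uses in reading order: key, key, ctr, req, key, env
typing: ✓ — Q
ordered ✗ (needs contraction — key ×3)
linear ✗ (needs contraction — key ×3)
affine ✗ (needs contraction — key ×3)
relevant ✓ (every one of req, key, ctr, env appears)
unrestricted ✓ (well-typed at Q; no restrictions here)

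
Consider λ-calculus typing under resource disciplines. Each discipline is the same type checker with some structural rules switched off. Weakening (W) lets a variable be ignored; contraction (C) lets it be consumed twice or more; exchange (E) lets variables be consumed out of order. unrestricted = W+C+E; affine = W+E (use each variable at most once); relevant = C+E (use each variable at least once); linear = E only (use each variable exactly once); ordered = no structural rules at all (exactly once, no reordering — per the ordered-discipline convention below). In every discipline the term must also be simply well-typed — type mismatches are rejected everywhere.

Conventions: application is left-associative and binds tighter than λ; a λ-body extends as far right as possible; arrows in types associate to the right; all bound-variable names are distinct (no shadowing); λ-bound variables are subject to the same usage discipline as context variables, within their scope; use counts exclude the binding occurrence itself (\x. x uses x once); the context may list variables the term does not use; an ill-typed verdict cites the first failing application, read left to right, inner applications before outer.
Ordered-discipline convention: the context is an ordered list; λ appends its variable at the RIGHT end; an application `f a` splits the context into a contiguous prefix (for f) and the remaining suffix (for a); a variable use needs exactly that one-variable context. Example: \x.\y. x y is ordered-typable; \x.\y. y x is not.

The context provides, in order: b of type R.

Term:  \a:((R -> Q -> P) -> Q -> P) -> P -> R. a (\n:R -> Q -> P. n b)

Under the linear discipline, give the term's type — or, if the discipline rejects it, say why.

term : (((R -> Q -> P) -> Q -> P) -> P -> R) -> P -> R
use counts: b=1; a [bound]=1; n [bound]=1
left-to-right use order: a, n, b
typing: the term checks, with type (((R -> Q -> P) -> Q -> P) -> P -> R) -> P -> R
summary: ordered ✗ | linear ✓ | affine ✓ | relevant ✓ | unrestricted ✓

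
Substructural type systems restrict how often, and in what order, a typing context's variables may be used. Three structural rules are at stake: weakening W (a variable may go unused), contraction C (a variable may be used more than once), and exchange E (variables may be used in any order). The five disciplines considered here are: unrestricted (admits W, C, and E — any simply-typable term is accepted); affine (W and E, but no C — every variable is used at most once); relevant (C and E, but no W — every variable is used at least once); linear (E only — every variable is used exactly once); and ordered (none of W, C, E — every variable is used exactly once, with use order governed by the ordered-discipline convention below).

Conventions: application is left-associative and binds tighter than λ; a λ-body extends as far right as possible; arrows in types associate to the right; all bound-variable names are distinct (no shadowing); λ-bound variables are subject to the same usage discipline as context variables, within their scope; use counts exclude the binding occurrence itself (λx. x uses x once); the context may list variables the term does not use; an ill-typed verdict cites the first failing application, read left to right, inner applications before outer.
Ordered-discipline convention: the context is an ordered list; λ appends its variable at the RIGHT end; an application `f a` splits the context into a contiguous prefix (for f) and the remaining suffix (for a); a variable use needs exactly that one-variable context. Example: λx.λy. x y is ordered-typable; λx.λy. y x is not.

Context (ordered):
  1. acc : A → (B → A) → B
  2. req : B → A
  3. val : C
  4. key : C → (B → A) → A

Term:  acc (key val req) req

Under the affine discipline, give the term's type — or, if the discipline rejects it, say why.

not well-typed under affine — req ×2 used more than once (contraction)
usage: acc=1; req=2; val=1; key=1
left-to-right use order: acc, key, val, req, req
typing: well-typed at B
per-discipline verdicts: ordered ✗ · linear ✗ · affine ✗ · relevant ✓ · unrestricted ✓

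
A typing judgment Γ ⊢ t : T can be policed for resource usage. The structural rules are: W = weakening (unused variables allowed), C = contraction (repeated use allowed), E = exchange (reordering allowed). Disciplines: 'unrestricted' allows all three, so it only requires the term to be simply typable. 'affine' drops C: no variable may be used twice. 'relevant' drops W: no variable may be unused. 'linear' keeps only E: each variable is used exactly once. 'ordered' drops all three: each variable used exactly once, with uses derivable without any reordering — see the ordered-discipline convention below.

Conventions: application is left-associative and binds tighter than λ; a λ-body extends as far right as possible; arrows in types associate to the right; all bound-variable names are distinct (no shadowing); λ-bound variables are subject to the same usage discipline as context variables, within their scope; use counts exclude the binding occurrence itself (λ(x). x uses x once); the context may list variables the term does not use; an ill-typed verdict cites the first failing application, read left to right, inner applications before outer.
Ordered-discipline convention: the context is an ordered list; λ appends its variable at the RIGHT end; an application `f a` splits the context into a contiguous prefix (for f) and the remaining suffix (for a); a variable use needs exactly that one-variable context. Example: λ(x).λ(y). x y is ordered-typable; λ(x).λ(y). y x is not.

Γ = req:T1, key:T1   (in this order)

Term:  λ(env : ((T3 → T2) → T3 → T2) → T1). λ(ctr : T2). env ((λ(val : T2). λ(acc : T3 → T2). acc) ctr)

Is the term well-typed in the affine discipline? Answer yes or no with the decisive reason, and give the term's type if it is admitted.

yes — req, key, env, ctr, val, acc: no repeats, contraction unneeded; term : (((T3 → T2) → T3 → T2) → T1) → T2 → T1
variable uses: req ×0; key ×0; env (bound) ×1; ctr (bound) ×1; val (bound) ×0; acc (bound) ×1
use order (left to right): env, acc, ctr
typing: ✓ — (((T3 → T2) → T3 → T2) → T1) → T2 → T1
all disciplines: ordered ✗, linear ✗, affine ✓, relevant ✗, unrestricted ✓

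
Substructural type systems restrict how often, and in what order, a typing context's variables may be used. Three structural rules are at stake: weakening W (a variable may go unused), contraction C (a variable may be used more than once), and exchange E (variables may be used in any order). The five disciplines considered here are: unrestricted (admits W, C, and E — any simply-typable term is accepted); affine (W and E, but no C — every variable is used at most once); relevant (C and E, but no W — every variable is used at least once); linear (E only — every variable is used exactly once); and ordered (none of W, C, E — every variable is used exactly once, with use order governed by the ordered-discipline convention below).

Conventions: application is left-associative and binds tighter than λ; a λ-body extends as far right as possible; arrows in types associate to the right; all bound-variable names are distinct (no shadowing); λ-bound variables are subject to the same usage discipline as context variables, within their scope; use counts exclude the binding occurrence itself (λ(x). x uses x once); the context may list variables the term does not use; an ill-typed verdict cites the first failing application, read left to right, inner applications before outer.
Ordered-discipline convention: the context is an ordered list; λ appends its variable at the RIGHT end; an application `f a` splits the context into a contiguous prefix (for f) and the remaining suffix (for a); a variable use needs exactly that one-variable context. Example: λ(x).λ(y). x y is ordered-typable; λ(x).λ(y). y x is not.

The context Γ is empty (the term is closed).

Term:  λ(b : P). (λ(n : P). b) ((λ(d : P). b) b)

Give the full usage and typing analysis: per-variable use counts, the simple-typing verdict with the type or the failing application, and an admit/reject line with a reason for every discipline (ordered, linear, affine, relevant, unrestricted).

use counts: b (λ-bound): 3, n (λ-bound): 0, d (λ-bound): 0
use order (left to right): b, b, b
typing: well-typed — term : P → P
ordered: ✗, needs contraction — b ×3; unused: n, d — weakening required
linear: ✗, needs contraction — b ×3; unused: n, d — weakening required
affine: ✗, needs contraction — b ×3
relevant: ✗, unused: n, d — weakening required
unrestricted: ✓, simply typable at P → P; W, C, E all held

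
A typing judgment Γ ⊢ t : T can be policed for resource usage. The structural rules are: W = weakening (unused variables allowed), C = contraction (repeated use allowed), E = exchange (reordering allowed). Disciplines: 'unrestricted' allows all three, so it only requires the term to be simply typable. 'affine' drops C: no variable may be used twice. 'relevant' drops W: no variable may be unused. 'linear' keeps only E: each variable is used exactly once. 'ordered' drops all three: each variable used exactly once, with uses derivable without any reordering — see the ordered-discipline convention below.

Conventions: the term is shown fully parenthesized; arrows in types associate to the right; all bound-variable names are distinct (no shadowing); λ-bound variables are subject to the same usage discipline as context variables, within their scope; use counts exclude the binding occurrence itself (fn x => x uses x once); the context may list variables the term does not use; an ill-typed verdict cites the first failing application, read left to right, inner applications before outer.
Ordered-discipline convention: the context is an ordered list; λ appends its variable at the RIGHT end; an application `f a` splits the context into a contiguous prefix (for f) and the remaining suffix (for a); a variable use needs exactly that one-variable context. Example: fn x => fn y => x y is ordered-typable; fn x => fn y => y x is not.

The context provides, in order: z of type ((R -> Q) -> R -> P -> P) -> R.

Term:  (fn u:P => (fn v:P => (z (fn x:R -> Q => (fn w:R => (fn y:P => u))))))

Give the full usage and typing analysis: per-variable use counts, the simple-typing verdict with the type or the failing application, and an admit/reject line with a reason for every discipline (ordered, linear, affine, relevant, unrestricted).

variable uses: z ×1; u [bound] ×1; v [bound] ×0; x [bound] ×0; w [bound] ×0; y [bound] ×0
order of uses: z, u
typing: the term checks, with type P -> P -> R
ordered ✗ (v, x, w, y never used (weakening))
linear ✗ (v, x, w, y never used (weakening))
affine ✓ (no duplicate uses among z, u, v, x, w, y)
relevant ✗ (v, x, w, y never used (weakening))
unrestricted ✓ (type-checks (P -> P -> R) and nothing is barred)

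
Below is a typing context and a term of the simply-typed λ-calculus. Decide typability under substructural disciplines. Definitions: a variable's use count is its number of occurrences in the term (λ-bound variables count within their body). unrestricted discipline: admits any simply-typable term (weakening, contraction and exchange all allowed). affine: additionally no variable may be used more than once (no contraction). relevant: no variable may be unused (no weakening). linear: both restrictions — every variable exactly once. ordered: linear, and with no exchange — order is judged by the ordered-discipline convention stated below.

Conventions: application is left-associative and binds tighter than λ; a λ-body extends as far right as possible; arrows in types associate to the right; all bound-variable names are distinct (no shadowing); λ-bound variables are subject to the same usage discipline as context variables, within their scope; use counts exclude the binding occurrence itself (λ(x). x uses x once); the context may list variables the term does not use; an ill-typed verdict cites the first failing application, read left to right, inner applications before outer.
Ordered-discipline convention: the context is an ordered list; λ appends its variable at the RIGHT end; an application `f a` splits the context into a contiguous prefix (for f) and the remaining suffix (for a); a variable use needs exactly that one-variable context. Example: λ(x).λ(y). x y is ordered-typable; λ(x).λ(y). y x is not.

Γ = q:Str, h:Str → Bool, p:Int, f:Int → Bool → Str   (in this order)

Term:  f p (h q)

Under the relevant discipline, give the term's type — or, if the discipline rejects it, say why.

term : Str
variable uses: q ×1, h ×1, p ×1, f ×1
left-to-right use order: f, p, h, q
typing: well-typed — term : Str
all disciplines: ordered ✗ | linear ✓ | affine ✓ | relevant ✓ | unrestricted ✓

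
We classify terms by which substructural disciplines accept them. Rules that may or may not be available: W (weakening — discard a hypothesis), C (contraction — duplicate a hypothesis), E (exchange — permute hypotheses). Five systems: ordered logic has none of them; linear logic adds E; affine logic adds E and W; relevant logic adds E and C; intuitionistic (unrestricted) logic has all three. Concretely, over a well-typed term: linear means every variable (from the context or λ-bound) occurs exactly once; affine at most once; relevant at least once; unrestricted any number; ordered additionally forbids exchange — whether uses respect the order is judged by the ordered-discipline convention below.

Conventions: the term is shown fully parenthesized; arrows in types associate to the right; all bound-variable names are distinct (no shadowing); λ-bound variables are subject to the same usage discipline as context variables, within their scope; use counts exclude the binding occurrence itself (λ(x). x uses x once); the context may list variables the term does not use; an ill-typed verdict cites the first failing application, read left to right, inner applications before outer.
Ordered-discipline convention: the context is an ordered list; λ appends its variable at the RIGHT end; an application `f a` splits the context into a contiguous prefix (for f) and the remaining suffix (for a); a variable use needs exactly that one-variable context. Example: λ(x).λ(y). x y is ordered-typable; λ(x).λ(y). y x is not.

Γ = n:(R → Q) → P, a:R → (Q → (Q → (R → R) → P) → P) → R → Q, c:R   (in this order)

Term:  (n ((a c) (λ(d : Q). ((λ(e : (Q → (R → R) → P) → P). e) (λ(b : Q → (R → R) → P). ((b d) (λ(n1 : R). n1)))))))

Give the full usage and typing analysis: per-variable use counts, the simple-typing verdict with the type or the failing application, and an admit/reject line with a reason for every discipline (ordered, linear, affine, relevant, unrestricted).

usage: n: 1×; a: 1×; c: 1×; d (bound): 1×; e (bound): 1×; b (bound): 1×; n1 (bound): 1×
use order (left to right): n, a, c, e, b, d, n1
typing: well-typed — term : P
ordered ✗ (no contiguous prefix/suffix split fits n, a, c, e, b, d, n1)
linear ✓ (single use per variable (n, a, c, d, e, b, n1))
affine ✓ (n, a, c, d, e, b, n1: no repeats, contraction unneeded)
relevant ✓ (n, a, c, d, e, b, n1: all used, weakening unneeded)
unrestricted ✓ (well-typed at P; no restrictions here)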